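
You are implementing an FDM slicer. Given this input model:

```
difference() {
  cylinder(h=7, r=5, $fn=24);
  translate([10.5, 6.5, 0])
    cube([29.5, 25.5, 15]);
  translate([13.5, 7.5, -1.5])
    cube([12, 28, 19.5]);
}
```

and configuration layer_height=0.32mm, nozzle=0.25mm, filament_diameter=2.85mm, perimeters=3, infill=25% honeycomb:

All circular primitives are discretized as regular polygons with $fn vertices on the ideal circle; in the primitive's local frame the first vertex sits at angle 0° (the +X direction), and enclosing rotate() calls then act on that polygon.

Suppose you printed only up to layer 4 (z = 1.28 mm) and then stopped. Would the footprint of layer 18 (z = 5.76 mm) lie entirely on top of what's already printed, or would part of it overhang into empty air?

Compare the two slices. At z = 1.28: the r=5 cylinder gives a regular 24-gon of circumradius 5 (constant along its height) (area = (24/2)·5.000²·sin(360°/24) = 77.65 mm²); the 29.5×25.5 cube at (10.5, 6.5) contributes its full rectangle (area 752.25 mm²); the cube at (13.5, 7.5) is present — its section is the full 12×28 rectangle (area 336.00 mm²); Subtracting the remaining from the first: starting from the r=5 cylinder (77.65 mm²), the 29.5×25.5 cube at (10.5, 6.5) misses the remaining region (no effect); the 12×28 cube at (13.5, 7.5) misses the remaining region (no effect) — area = 77.65 mm². At z = 5.76: the r=5 cylinder gives a regular 24-gon of circumradius 5 (constant along its height) (area = (24/2)·5.000²·sin(360°/24) = 77.65 mm²); the cube at (10.5, 6.5) (footprint 29.5×25.5) is included at this height (area 752.25 mm²); the cube at (13.5, 7.5) is present — its section is the full 12×28 rectangle (area 336.00 mm²); After the difference (first − rest): starting from the r=5 cylinder (77.65 mm²), the 29.5×25.5 cube at (10.5, 6.5) misses the remaining region (no effect); the 12×28 cube at (13.5, 7.5) misses the remaining region (no effect) — area = 77.65 mm². Checking containment: the cross-section at z = 5.76 is a subset of the cross-section at z = 1.28.

entirely on top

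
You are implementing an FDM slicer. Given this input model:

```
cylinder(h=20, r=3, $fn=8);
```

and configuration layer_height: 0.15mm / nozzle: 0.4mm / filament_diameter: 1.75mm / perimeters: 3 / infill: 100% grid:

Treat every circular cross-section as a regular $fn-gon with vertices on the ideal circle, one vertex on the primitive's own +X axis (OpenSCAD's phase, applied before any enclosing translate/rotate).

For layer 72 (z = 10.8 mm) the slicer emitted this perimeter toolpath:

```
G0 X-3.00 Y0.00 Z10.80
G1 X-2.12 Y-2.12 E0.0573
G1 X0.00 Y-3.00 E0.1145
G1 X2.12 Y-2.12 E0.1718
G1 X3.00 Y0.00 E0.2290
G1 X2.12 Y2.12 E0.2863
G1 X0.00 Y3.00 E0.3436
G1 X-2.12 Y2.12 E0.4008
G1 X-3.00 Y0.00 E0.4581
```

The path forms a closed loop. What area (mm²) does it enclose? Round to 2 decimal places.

Apply the shoelace formula to the sequence of (X, Y) vertices; enclosed area = 25.44 mm².

25.44 mm²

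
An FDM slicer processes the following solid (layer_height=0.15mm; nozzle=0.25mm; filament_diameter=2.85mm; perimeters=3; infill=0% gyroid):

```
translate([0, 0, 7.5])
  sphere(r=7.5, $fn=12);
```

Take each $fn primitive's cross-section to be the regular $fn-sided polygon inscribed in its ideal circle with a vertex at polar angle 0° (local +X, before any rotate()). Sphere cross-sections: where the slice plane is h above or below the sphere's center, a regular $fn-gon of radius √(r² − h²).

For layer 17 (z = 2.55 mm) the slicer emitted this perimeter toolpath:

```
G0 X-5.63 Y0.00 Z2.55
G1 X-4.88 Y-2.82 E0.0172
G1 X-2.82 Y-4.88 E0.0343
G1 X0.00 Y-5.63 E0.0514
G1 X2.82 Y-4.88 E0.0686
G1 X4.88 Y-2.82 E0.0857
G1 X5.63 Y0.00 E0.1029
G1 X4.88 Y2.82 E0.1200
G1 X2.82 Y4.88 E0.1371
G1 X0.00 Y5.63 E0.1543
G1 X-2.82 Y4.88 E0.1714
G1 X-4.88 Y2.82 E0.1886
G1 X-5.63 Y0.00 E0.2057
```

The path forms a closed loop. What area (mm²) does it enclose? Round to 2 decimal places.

95.23 mm²

Apply the shoelace formula to the sequence of (X, Y) vertices; enclosed area = 95.23 mm².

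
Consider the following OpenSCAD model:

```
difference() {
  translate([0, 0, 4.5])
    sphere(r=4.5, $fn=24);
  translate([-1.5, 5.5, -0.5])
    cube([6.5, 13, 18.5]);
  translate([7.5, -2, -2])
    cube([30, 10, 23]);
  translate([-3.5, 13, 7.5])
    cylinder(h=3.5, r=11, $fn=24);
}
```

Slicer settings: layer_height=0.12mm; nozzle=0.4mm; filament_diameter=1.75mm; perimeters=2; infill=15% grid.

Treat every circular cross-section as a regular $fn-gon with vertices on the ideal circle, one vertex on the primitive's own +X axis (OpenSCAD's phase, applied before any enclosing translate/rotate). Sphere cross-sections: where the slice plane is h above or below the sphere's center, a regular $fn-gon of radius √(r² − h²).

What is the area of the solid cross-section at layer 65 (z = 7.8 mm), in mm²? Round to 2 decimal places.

At z = 7.8 mm: the r=4.5 sphere slices to a regular 24-gon of circumradius 3.059 (√(r²−h²) with h=3.3 from center) (area = (24/2)·3.059²·sin(360°/24) = 29.07 mm²); the cube at (-1.5, 5.5) is present — its section is the full 6.5×13 rectangle (area 84.50 mm²); the cube at (7.5, -2) is present — its section is the full 30×10 rectangle (area 300.00 mm²); the r=11 cylinder at (-3.5, 13) contributes a regular 24-gon of circumradius 11 (area = (24/2)·11.000²·sin(360°/24) = 375.81 mm²); Taking the first minus the rest: starting from the r=4.5 sphere (29.07 mm²), the 6.5×13 cube at (-1.5, 5.5) misses the remaining region (no effect); the 30×10 cube at (7.5, -2) misses the remaining region (no effect); the r=11 cylinder at (-3.5, 13) partially overlaps it — only the 1.06 mm² overlap (of its 375.81 mm²) is removed, clipping the outline — area = 28.02 mm². Overall, the cross-section is a single solid region. Net area = 28.02 mm².

28.02 mm²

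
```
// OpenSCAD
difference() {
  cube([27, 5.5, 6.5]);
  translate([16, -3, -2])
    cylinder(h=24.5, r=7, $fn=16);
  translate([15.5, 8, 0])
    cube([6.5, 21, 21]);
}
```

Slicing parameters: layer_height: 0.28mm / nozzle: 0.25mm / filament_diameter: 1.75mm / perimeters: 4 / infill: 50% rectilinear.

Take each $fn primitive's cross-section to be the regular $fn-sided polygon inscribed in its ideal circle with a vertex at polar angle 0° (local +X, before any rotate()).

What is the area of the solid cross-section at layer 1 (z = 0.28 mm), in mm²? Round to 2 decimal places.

At z = 0.28 mm: the cube is present — its section is the full 27×5.5 rectangle (area 148.50 mm²); the r=7 cylinder at (16, -3) gives a regular 16-gon of circumradius 7 (constant along its height) (area = (16/2)·7.000²·sin(360°/16) = 150.01 mm²); the cube at (15.5, 8) is present — its section is the full 6.5×21 rectangle (area 136.50 mm²); Taking the first minus the rest: starting from the 27×5.5 cube (148.50 mm²), the r=7 cylinder at (16, -3) partially overlaps it — only the 34.84 mm² overlap (of its 150.01 mm²) is removed, clipping the outline; the 6.5×21 cube at (15.5, 8) misses the remaining region (no effect) — area = 113.66 mm². Overall, the cross-section is a single solid region. Net area = 113.66 mm².

113.66 mm²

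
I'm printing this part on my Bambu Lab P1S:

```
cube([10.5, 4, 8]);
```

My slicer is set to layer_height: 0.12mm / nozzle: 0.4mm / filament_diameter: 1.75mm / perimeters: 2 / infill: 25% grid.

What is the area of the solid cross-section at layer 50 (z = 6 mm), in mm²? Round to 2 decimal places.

42.00 mm²

At z = 6 mm: the cube (footprint 10.5×4) is included at this height (area 42.00 mm²). Overall, the cross-section is a single solid region. Net area = 42.00 mm².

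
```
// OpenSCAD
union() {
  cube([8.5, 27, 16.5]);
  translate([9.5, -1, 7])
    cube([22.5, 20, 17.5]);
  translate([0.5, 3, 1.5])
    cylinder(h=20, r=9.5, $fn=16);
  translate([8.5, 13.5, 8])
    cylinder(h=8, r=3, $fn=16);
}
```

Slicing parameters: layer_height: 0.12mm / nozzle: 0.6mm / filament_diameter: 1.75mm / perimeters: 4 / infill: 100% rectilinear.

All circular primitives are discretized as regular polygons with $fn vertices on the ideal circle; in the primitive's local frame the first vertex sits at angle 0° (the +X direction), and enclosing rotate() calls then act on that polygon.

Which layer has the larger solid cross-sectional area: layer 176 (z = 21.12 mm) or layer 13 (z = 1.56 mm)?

layer 176 (z = 21.12 mm)

Layer 176 (z = 21.12): the cube is not intersected at this z (z outside [0, 16.5]); the cube at (9.5, -1) is present — its section is the full 22.5×20 rectangle (area 450.00 mm²); the r=9.5 cylinder at (0.5, 3) gives a regular 16-gon of circumradius 9.5 (constant along its height) (area = (16/2)·9.500²·sin(360°/16) = 276.30 mm²); the cylinder at (8.5, 13.5) does not reach this height (z outside [8, 16]); Merging all regions: the regions partially overlap — summed areas 726.30 mm² minus the doubly-counted overlap 1.26 mm² gives 725.04 mm² — area = 725.04 mm². So its area = 725.04 mm². Layer 13 (z = 1.56): the 8.5×27 cube contributes its full rectangle (area 229.50 mm²); the cube at (9.5, -1) does not reach this height (z outside [7, 24.5]); the r=9.5 cylinder at (0.5, 3) contributes a regular 16-gon of circumradius 9.5 (area = (16/2)·9.500²·sin(360°/16) = 276.30 mm²); the cylinder at (8.5, 13.5) does not reach this height (z outside [8, 16]); Taking the union: the regions partially overlap — summed areas 505.80 mm² minus the doubly-counted overlap 94.71 mm² gives 411.09 mm² — area = 411.09 mm². So its area = 411.09 mm². Layer 176 is larger (725.04 vs 411.09 mm²).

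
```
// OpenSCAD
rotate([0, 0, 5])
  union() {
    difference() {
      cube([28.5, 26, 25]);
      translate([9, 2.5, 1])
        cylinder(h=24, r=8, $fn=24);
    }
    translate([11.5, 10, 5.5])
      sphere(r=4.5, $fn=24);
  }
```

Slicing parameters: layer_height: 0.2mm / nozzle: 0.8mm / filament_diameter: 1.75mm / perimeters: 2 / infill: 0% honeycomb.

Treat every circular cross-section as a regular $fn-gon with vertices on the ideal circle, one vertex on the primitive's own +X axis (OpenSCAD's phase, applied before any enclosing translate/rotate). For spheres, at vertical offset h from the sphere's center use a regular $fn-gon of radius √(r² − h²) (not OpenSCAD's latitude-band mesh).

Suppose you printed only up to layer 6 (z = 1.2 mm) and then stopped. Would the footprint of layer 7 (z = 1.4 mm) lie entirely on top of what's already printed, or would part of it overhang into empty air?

part overhangs

Compare the two slices. At z = 1.2: the 28.5×26 cube contributes its full rectangle (area 741.00 mm²); the cylinder at (9, 2.5): section is a regular 24-gon, circumradius r=8 (area = (24/2)·8.000²·sin(360°/24) = 198.77 mm²); Taking the first minus the rest: starting from the 28.5×26 cube (741.00 mm²), the r=8 cylinder at (9, 2.5) partially overlaps it — only the 138.51 mm² overlap (of its 198.77 mm²) is removed, clipping the outline — area = 602.49 mm²; the r=4.5 sphere at (11.5, 10) slices to a regular 24-gon of circumradius 1.327 (√(r²−h²) with h=4.3 from center) (area = (24/2)·1.327²·sin(360°/24) = 5.47 mm²); Merging all regions: the regions partially overlap — summed areas 607.95 mm² minus the doubly-counted overlap 2.71 mm² gives 605.25 mm² — area = 605.25 mm²; (whole slice rotated 5° about Z — lengths, areas and connectivity unchanged). At z = 1.4: the 28.5×26 cube contributes its full rectangle (area 741.00 mm²); the r=8 cylinder at (9, 2.5) gives a regular 24-gon of circumradius 8 (constant along its height) (area = (24/2)·8.000²·sin(360°/24) = 198.77 mm²); Taking the first minus the rest: starting from the 28.5×26 cube (741.00 mm²), the r=8 cylinder at (9, 2.5) partially overlaps it — only the 138.51 mm² overlap (of its 198.77 mm²) is removed, clipping the outline — area = 602.49 mm²; the sphere at (11.5, 10): section is a regular 24-gon, circumradius = √(r²−h²) = √(4.5²−4.1²) = 1.855 (area = (24/2)·1.855²·sin(360°/24) = 10.68 mm²); Merging all regions: the regions partially overlap — summed areas 613.17 mm² minus the doubly-counted overlap 5.43 mm² gives 607.75 mm² — area = 607.75 mm²; (whole slice rotated 5° about Z — lengths, areas and connectivity unchanged). Checking containment: at z = 1.4 the cross-section extends beyond the z = 1.2 cross-section by about 2.50 mm².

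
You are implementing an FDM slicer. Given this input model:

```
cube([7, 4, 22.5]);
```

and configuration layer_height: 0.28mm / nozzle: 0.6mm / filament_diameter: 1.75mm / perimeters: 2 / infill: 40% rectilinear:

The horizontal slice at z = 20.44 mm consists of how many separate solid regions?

1

At z = 20.44 mm: the cube (footprint 7×4) is included at this height. The result has 1 disconnected region.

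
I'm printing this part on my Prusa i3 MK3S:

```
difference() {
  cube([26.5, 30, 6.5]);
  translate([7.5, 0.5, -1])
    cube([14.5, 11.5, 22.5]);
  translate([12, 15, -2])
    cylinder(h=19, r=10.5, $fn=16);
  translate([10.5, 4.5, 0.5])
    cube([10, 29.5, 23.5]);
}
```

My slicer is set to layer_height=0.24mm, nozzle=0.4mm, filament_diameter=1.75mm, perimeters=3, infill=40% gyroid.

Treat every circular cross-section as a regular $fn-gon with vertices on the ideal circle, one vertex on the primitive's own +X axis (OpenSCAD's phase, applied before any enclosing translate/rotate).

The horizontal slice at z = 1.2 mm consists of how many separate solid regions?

At z = 1.2 mm: the 26.5×30 cube contributes its full rectangle; the cube at (7.5, 0.5) is present — its section is the full 14.5×11.5 rectangle; the r=10.5 cylinder at (12, 15) gives a regular 16-gon of circumradius 10.5 (constant along its height); the 10×29.5 cube at (10.5, 4.5) contributes its full rectangle; Subtracting the remaining from the first: starting from the 26.5×30 cube, the 14.5×11.5 cube at (7.5, 0.5) lies wholly inside it (removes its full 166.75 mm² and its 52.00 mm outline becomes a hole wall); the r=10.5 cylinder at (12, 15) partially overlaps it — only the 252.07 mm² overlap (of its 337.53 mm²) is removed, clipping the outline; the 10×29.5 cube at (10.5, 4.5) partially overlaps it — only the 57.60 mm² overlap (of its 295.00 mm²) is removed, clipping the outline — 1 connected region. The result has 1 disconnected region.

1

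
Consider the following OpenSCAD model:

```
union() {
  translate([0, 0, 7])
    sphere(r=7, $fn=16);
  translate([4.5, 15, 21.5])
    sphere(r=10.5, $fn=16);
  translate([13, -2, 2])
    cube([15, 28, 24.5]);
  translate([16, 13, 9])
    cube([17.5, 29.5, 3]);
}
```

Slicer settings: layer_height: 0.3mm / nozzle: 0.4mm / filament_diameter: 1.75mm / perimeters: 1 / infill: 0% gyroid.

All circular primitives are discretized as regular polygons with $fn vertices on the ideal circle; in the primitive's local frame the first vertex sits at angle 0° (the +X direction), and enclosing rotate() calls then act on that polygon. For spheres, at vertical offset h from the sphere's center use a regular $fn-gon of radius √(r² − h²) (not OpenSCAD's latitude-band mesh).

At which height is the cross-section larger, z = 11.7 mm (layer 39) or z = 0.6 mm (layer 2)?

Layer 39 (z = 11.7): the r=7 sphere slices to a regular 16-gon of circumradius 5.187 (√(r²−h²) with h=4.7 from center) (area = (16/2)·5.187²·sin(360°/16) = 82.38 mm²); the r=10.5 sphere at (4.5, 15) contributes a regular 16-gon of circumradius √(10.5²−9.8²) = 3.770 (area = (16/2)·3.770²·sin(360°/16) = 43.50 mm²); the cube at (13, -2) is present — its section is the full 15×28 rectangle (area 420.00 mm²); the cube at (16, 13) is present — its section is the full 17.5×29.5 rectangle (area 516.25 mm²); Taking the union: the regions partially overlap — summed areas 1062.14 mm² minus the doubly-counted overlap 156.00 mm² gives 906.14 mm² — area = 906.14 mm². So its area = 906.14 mm². Layer 2 (z = 0.6): the sphere: section is a regular 16-gon, circumradius = √(r²−h²) = √(7²−6.4²) = 2.835 (area = (16/2)·2.835²·sin(360°/16) = 24.61 mm²); the sphere at (4.5, 15) does not reach this height (|z−center|=20.900 > r=10.5); the cube at (13, -2) does not reach this height (z outside [2, 26.5]); the cube at (16, 13) is absent (z outside [9, 12]); Taking the union: only the r=7 sphere is present, so the union is just that shape — area = 24.61 mm². So its area = 24.61 mm². Layer 39 is larger (906.14 vs 24.61 mm²).

layer 39 (z = 11.7 mm)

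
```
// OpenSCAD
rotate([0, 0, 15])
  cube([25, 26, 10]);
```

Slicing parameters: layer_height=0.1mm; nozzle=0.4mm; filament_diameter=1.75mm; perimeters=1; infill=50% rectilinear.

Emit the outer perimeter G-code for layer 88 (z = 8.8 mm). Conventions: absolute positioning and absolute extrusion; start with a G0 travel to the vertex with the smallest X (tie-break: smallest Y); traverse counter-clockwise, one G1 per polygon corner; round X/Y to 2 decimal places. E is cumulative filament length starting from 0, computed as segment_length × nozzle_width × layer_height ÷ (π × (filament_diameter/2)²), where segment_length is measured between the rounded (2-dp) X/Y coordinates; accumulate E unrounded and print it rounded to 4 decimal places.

At z = 8.8 mm: the cube (footprint 25×26) is included at this height; (whole slice rotated 15° about Z — lengths, areas and connectivity unchanged). The outline is a single polygon with 4 vertices. Extrusion per mm of travel: 0.4 × 0.1 / (π × 0.875²) = 0.016630. Accumulating E over each segment gives final E = 1.6962.

G0 X-6.73 Y25.11 Z8.80
G1 X0.00 Y0.00 E0.4323
G1 X24.15 Y6.47 E0.8481
G1 X17.42 Y31.58 E1.2804
G1 X-6.73 Y25.11 E1.6962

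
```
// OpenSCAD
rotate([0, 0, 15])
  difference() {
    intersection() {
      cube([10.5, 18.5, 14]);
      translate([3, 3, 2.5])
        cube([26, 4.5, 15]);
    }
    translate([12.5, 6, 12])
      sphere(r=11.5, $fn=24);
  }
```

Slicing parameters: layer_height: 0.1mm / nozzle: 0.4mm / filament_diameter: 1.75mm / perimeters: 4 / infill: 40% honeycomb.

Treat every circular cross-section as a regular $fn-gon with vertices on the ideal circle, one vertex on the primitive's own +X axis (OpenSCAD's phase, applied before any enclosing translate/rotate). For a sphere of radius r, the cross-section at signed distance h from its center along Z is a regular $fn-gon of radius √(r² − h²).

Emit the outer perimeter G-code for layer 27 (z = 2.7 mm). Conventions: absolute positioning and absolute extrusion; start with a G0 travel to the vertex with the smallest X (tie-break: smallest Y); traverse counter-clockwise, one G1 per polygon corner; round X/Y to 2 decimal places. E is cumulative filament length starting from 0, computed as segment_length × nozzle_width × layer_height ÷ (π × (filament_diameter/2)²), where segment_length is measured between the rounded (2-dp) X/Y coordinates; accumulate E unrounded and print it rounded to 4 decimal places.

At z = 2.7 mm: the cube (footprint 10.5×18.5) is included at this height; the cube at (3, 3) (footprint 26×4.5) is included at this height; After intersecting: the 26×4.5 cube at (3, 3) partially overlaps the 10.5×18.5 cube; clipping to the common part keeps 33.75 mm² — 1 connected region; the sphere at (12.5, 6): section is a regular 24-gon, circumradius = √(r²−h²) = √(11.5²−9.3²) = 6.765; After the difference (first − rest): starting from that combined region, the r=11.5 sphere at (12.5, 6) partially overlaps it — only the 20.48 mm² overlap (of its 142.12 mm²) is removed, clipping the outline — 1 connected region; (rotated 15° about Z; rotation is an isometry so areas/perimeters/island counts are preserved). The outline is a single polygon with 6 vertices. Extrusion per mm of travel: 0.4 × 0.1 / (π × 0.875²) = 0.016630. Accumulating E over each segment gives final E = 0.2586.

G0 X0.96 Y8.02 Z2.70
G1 X2.12 Y3.67 E0.0749
G1 X5.49 Y4.58 E0.1329
G1 X4.66 Y5.65 E0.1554
G1 X3.99 Y7.28 E0.1847
G1 X3.79 Y8.78 E0.2099
G1 X0.96 Y8.02 E0.2586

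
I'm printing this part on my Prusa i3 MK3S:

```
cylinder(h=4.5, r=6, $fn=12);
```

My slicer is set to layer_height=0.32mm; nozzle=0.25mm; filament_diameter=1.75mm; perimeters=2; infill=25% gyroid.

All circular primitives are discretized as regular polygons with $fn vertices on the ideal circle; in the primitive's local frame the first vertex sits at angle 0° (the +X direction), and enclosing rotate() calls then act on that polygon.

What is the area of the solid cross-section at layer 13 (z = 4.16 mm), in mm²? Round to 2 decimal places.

108.00 mm²

At z = 4.16 mm: the r=6 cylinder gives a regular 12-gon of circumradius 6 (constant along its height) (area = (12/2)·6.000²·sin(360°/12) = 108.00 mm²). Overall, the cross-section is a single solid region. Net area = 108.00 mm².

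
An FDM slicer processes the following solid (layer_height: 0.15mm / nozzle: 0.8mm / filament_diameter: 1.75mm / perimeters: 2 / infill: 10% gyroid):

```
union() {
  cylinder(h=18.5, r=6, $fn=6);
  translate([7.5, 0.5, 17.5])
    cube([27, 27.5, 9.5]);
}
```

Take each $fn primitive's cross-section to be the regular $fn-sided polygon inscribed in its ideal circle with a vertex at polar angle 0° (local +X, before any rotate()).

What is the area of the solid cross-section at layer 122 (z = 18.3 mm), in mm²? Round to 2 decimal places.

836.03 mm²

At z = 18.3 mm: the r=6 cylinder contributes a regular 6-gon of circumradius 6 (area = (6/2)·6.000²·sin(360°/6) = 93.53 mm²); the cube at (7.5, 0.5) (footprint 27×27.5) is included at this height (area 742.50 mm²); Combining (union): the 2 present regions are separate (no shared area or edge), so areas and boundary lengths simply add and each stays a separate island — area = 836.03 mm². Overall, the cross-section has 2 separate islands. Net area = 836.03 mm².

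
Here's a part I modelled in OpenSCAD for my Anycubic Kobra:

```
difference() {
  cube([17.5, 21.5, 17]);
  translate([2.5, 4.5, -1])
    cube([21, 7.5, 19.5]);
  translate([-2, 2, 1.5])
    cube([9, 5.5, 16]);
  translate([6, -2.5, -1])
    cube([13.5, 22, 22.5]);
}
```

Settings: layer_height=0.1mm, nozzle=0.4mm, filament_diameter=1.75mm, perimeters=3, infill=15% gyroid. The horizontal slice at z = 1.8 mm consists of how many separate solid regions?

2

At z = 1.8 mm: the 17.5×21.5 cube contributes its full rectangle; the cube at (2.5, 4.5) is present — its section is the full 21×7.5 rectangle; the 9×5.5 cube at (-2, 2) contributes its full rectangle; the 13.5×22 cube at (6, -2.5) contributes its full rectangle; Subtracting the remaining from the first: starting from the 17.5×21.5 cube, the 21×7.5 cube at (2.5, 4.5) partially overlaps it — only the 112.50 mm² overlap (of its 157.50 mm²) is removed, clipping the outline; the 9×5.5 cube at (-2, 2) partially overlaps it — only the 25.00 mm² overlap (of its 49.50 mm²) is removed, clipping the outline; the 13.5×22 cube at (6, -2.5) partially overlaps it — only the 135.50 mm² overlap (of its 297.00 mm²) is removed, clipping the outline — 2 connected regions. The result has 2 disconnected regions.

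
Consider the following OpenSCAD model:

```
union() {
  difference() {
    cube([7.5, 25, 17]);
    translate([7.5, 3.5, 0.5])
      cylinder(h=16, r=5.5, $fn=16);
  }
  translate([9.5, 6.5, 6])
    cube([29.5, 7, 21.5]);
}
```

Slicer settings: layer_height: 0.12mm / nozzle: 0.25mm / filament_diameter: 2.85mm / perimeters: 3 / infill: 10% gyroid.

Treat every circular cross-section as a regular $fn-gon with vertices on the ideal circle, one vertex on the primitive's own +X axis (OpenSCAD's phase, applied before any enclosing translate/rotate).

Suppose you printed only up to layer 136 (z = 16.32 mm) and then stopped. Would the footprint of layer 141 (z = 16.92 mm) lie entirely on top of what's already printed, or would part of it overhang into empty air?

Compare the two slices. At z = 16.32: the cube is present — its section is the full 7.5×25 rectangle (area 187.50 mm²); the r=5.5 cylinder at (7.5, 3.5) gives a regular 16-gon of circumradius 5.5 (constant along its height) (area = (16/2)·5.500²·sin(360°/16) = 92.61 mm²); Taking the first minus the rest: starting from the 7.5×25 cube (187.50 mm²), the r=5.5 cylinder at (7.5, 3.5) partially overlaps it — only the 40.73 mm² overlap (of its 92.61 mm²) is removed, clipping the outline — area = 146.77 mm²; the 29.5×7 cube at (9.5, 6.5) contributes its full rectangle (area 206.50 mm²); Taking the union: the 2 present regions are separate (no shared area or edge), so areas and boundary lengths simply add and each stays a separate island — area = 353.27 mm². At z = 16.92: the 7.5×25 cube contributes its full rectangle (area 187.50 mm²); the cylinder at (7.5, 3.5) is not intersected at this z (z outside [0.5, 16.5]); Subtracting the remaining from the first: none of the subtracted shapes is present at this height, so the 7.5×25 cube is unchanged — area = 187.50 mm²; the 29.5×7 cube at (9.5, 6.5) contributes its full rectangle (area 206.50 mm²); Merging all regions: the 2 present regions are separate (no shared area or edge), so areas and boundary lengths simply add and each stays a separate island — area = 394.00 mm². Checking containment: at z = 16.92 the cross-section extends beyond the z = 16.32 cross-section by about 40.73 mm².

part overhangs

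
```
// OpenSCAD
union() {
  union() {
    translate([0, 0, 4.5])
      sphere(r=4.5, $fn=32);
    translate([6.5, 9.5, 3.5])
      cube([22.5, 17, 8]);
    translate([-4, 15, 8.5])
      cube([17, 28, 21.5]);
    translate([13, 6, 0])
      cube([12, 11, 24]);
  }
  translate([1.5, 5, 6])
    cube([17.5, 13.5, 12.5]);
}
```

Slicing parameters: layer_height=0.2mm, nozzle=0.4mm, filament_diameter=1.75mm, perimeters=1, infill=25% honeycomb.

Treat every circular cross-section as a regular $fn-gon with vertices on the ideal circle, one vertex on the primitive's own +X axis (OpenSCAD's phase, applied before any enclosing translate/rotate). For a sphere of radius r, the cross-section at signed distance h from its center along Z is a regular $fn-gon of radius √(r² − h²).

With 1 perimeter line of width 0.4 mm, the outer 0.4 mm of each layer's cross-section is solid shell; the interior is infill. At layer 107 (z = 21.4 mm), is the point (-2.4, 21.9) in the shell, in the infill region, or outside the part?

infill

At z = 21.4 mm: the sphere does not reach this height (|z−center|=16.900 > r=4.5); the cube at (6.5, 9.5) is not intersected at this z (z outside [3.5, 11.5]); the cube at (-4, 15) (footprint 17×28) is included at this height; the cube at (13, 6) (footprint 12×11) is included at this height; Combining (union): the 2 present regions share edge segments without overlapping in area, so areas simply add but the touching pieces fuse into one outline (the shared edge portions become interior and drop out of the boundary) — 1 connected region; the cube at (1.5, 5) is absent (z outside [6, 18.5]); Combining (union): only the result so far is present, so the union is just that shape — 1 connected region. Overall, the cross-section is a single solid region. The nearest boundary edge runs (-4.00, 15.00)→(-4.00, 43.00); distance from the point to it = 1.60 mm. The point is inside the cross-section and 1.60 mm from the nearest boundary — more than the 0.4 mm shell width (1 × 0.4), so it's in the infill interior.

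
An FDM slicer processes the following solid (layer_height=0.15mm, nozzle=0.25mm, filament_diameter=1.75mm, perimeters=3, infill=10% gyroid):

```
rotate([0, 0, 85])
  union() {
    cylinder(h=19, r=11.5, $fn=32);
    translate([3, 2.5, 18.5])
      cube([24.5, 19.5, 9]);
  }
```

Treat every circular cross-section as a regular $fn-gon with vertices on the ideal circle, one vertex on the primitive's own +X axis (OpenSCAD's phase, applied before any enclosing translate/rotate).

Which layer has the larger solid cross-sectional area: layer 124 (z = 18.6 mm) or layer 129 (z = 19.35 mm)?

Layer 124 (z = 18.6): the r=11.5 cylinder contributes a regular 32-gon of circumradius 11.5 (area = (32/2)·11.500²·sin(360°/32) = 412.81 mm²); the cube at (3, 2.5) (footprint 24.5×19.5) is included at this height (area 477.75 mm²); Merging all regions: the regions partially overlap — summed areas 890.56 mm² minus the doubly-counted overlap 48.27 mm² gives 842.29 mm² — area = 842.29 mm²; (whole slice rotated 85° about Z — lengths, areas and connectivity unchanged). So its area = 842.29 mm². Layer 129 (z = 19.35): the cylinder does not reach this height (z outside [0, 19]); the cube at (3, 2.5) is present — its section is the full 24.5×19.5 rectangle (area 477.75 mm²); Merging all regions: only the 24.5×19.5 cube at (3, 2.5) is present, so the union is just that shape — area = 477.75 mm²; (whole slice rotated 85° about Z — lengths, areas and connectivity unchanged). So its area = 477.75 mm². Layer 124 is larger (842.29 vs 477.75 mm²).

layer 124 (z = 18.6 mm)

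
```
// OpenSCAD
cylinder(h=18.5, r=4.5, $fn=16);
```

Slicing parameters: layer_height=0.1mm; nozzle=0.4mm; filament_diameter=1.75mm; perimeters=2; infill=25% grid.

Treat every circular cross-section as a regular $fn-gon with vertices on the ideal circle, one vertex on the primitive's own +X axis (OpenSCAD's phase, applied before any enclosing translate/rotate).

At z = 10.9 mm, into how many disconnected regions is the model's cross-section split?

At z = 10.9 mm: the cylinder: section is a regular 16-gon, circumradius r=4.5. The result has 1 disconnected region.

1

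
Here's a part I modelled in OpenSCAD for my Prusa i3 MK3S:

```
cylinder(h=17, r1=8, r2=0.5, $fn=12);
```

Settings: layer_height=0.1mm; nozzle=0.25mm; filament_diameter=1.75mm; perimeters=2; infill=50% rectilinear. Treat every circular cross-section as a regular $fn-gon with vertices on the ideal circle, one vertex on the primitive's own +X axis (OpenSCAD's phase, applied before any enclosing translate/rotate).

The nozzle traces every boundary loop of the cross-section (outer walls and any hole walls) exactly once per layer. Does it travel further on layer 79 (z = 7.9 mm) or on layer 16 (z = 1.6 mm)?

layer 16 (z = 1.6 mm)

Layer 79 (z = 7.9): the cone: at t=0.465 of its height the radius interpolates to r₁+(r₂−r₁)t = 4.515, giving a regular 12-gon of that circumradius (perimeter = 2·12·4.515·sin(180°/12) = 28.04 mm). So its perimeter = 28.04 mm. Layer 16 (z = 1.6): the cone (r1=8→r2=0.5) has section circumradius 7.294 here — a regular 12-gon (perimeter = 2·12·7.294·sin(180°/12) = 45.31 mm). So its perimeter = 45.31 mm. Layer 16 is larger (45.31 vs 28.04 mm).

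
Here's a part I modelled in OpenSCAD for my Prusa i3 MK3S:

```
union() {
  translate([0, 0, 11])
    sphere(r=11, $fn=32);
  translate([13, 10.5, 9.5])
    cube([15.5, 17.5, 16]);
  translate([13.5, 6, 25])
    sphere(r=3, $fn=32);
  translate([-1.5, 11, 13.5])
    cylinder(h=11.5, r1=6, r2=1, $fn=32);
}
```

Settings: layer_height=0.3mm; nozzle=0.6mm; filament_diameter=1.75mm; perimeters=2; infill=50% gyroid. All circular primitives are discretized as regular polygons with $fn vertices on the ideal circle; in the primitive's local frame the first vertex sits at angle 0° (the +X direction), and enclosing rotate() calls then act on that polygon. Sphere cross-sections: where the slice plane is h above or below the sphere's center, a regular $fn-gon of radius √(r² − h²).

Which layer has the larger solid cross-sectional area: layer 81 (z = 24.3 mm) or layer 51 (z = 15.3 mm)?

layer 51 (z = 15.3 mm)

Layer 81 (z = 24.3): the sphere is absent (|z−center|=13.300 > r=11); the cube at (13, 10.5) is present — its section is the full 15.5×17.5 rectangle (area 271.25 mm²); the r=3 sphere at (13.5, 6) contributes a regular 32-gon of circumradius √(3²−0.7²) = 2.917 (area = (32/2)·2.917²·sin(360°/32) = 26.56 mm²); the cone at (-1.5, 11) (r1=6→r2=1) has section circumradius 1.304 here — a regular 32-gon (area = (32/2)·1.304²·sin(360°/32) = 5.31 mm²); Merging all regions: the 3 present regions are separate (no shared area or edge), so areas and boundary lengths simply add and each stays a separate island — area = 303.12 mm². So its area = 303.12 mm². Layer 51 (z = 15.3): the r=11 sphere slices to a regular 32-gon of circumradius 10.125 (√(r²−h²) with h=4.3 from center) (area = (32/2)·10.125²·sin(360°/32) = 319.98 mm²); the cube at (13, 10.5) (footprint 15.5×17.5) is included at this height (area 271.25 mm²); the sphere at (13.5, 6) does not reach this height (|z−center|=9.700 > r=3); the cone at (-1.5, 11) contributes a regular 32-gon of circumradius 5.217 (interpolated between r1=6 and r2=1 at t=0.157) (area = (32/2)·5.217²·sin(360°/32) = 84.97 mm²); Taking the union: the regions partially overlap — summed areas 676.20 mm² minus the doubly-counted overlap 27.95 mm² gives 648.25 mm² — area = 648.25 mm². So its area = 648.25 mm². Layer 51 is larger (648.25 vs 303.12 mm²).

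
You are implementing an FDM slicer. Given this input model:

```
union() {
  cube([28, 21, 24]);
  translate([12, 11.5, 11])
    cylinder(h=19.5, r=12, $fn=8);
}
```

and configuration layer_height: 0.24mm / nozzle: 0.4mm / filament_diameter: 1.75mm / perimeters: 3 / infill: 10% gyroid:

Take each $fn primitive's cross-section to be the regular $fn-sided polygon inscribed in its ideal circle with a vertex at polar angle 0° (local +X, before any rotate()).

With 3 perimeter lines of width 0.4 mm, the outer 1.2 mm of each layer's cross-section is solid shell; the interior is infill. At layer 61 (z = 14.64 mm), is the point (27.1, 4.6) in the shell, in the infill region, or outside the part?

shell

At z = 14.64 mm: the cube is present — its section is the full 28×21 rectangle; the cylinder at (12, 11.5): section is a regular 8-gon, circumradius r=12; Combining (union): the regions partially overlap (shared area 391.60 mm²), so overlapping operands fuse into one piece — 1 connected region. Overall, the cross-section is a single solid region. The nearest boundary edge runs (28.00, 21.00)→(28.00, 0.00); distance from the point to it = 0.90 mm. The point is inside the cross-section, 0.90 mm from the nearest boundary — within the 1.2 mm shell band (3 × 0.4).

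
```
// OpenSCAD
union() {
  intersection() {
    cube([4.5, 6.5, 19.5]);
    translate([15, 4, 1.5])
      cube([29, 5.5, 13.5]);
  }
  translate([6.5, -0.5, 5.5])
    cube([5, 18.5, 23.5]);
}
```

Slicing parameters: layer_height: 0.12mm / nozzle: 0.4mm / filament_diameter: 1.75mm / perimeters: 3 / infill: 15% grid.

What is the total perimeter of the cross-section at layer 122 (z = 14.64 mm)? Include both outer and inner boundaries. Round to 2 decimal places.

At z = 14.64 mm: the cube is present — its section is the full 4.5×6.5 rectangle (perimeter 22.00 mm); the cube at (15, 4) is present — its section is the full 29×5.5 rectangle (perimeter 69.00 mm); After intersecting: the 29×5.5 cube at (15, 4) does not overlap the 4.5×6.5 cube (empty) — nothing remains; the 5×18.5 cube at (6.5, -0.5) contributes its full rectangle (perimeter 47.00 mm); Taking the union: only the 5×18.5 cube at (6.5, -0.5) is present, so the union is just that shape — boundary = 47.00 mm. Overall, the cross-section is a single solid region. Total boundary length (outer) = 47.00 mm.

47.00 mm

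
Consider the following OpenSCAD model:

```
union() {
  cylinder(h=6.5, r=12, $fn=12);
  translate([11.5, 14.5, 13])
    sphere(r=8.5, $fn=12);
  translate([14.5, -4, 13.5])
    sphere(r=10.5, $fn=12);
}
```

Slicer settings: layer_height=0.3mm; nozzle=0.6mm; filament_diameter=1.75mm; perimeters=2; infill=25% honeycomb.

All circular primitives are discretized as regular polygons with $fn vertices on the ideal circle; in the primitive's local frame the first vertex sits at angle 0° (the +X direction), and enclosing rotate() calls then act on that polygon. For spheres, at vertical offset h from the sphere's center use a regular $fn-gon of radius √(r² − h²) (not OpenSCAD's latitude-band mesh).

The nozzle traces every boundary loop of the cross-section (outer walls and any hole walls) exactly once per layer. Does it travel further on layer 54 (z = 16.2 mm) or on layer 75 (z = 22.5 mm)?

layer 54 (z = 16.2 mm)

Layer 54 (z = 16.2): the cylinder is absent (z outside [0, 6.5]); the sphere at (11.5, 14.5): section is a regular 12-gon, circumradius = √(r²−h²) = √(8.5²−3.2²) = 7.875 (perimeter = 2·12·7.875·sin(180°/12) = 48.91 mm); the r=10.5 sphere at (14.5, -4) slices to a regular 12-gon of circumradius 10.147 (√(r²−h²) with h=2.7 from center) (perimeter = 2·12·10.147·sin(180°/12) = 63.03 mm); Combining (union): the 2 present regions are separate (no shared area or edge), so areas and boundary lengths simply add and each stays a separate island — boundary = 111.94 mm. So its perimeter = 111.94 mm. Layer 75 (z = 22.5): the cylinder is absent (z outside [0, 6.5]); the sphere at (11.5, 14.5) does not reach this height (|z−center|=9.500 > r=8.5); the r=10.5 sphere at (14.5, -4) contributes a regular 12-gon of circumradius √(10.5²−9²) = 5.408 (perimeter = 2·12·5.408·sin(180°/12) = 33.59 mm); Combining (union): only the r=10.5 sphere at (14.5, -4) is present, so the union is just that shape — boundary = 33.59 mm. So its perimeter = 33.59 mm. Layer 54 is larger (111.94 vs 33.59 mm).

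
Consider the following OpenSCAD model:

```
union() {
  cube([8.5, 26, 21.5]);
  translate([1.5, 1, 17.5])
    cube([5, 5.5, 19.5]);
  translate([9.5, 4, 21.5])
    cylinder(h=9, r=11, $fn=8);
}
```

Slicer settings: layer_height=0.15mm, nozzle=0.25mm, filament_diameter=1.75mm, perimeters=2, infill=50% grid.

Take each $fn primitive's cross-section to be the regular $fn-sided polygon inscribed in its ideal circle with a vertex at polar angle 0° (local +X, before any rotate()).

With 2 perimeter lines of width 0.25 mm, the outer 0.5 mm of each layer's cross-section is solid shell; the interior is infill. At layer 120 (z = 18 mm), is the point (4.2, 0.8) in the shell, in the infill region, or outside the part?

At z = 18 mm: the 8.5×26 cube contributes its full rectangle; the cube at (1.5, 1) is present — its section is the full 5×5.5 rectangle; the cylinder at (9.5, 4) does not reach this height (z outside [21.5, 30.5]); Taking the union: the 5×5.5 cube at (1.5, 1) lies entirely inside the 8.5×26 cube, so the union is just the 8.5×26 cube — 1 connected region. Overall, the cross-section is a single solid region. The nearest boundary edge runs (8.50, 0.00)→(0.00, 0.00); distance from the point to it = 0.80 mm. The point is inside the cross-section and 0.80 mm from the nearest boundary — more than the 0.5 mm shell width (2 × 0.25), so it's in the infill interior.

infill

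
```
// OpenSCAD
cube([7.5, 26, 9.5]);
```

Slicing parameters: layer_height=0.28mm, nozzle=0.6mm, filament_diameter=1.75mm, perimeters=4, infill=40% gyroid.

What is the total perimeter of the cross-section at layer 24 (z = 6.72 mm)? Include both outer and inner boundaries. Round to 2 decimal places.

At z = 6.72 mm: the 7.5×26 cube contributes its full rectangle (perimeter 67.00 mm). Overall, the cross-section is a single solid region. Total boundary length (outer) = 67.00 mm.

67.00 mm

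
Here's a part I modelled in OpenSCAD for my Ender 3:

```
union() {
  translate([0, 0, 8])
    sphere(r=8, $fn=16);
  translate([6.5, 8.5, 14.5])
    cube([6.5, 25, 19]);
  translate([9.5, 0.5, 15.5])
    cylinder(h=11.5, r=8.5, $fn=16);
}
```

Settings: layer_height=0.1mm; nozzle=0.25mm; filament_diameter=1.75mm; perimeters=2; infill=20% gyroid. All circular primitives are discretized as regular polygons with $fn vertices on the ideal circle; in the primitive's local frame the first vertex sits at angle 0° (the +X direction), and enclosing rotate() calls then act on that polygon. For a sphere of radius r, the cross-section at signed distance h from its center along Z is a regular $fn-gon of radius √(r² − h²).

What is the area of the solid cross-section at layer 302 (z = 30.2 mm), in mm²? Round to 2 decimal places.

162.50 mm²

At z = 30.2 mm: the sphere is absent (|z−center|=22.200 > r=8); the 6.5×25 cube at (6.5, 8.5) contributes its full rectangle (area 162.50 mm²); the cylinder at (9.5, 0.5) does not reach this height (z outside [15.5, 27]); Taking the union: only the 6.5×25 cube at (6.5, 8.5) is present, so the union is just that shape — area = 162.50 mm². Overall, the cross-section is a single solid region. Net area = 162.50 mm².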